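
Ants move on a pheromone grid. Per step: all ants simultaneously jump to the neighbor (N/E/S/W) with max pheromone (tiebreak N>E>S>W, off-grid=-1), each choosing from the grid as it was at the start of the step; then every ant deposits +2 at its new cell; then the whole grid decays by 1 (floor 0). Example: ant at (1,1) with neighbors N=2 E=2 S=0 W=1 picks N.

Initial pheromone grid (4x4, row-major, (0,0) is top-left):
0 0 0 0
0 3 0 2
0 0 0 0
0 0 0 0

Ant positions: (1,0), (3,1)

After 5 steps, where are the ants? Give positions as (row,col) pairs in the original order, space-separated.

Step 1: ant0:(1,0)->E->(1,1) | ant1:(3,1)->N->(2,1)
  grid max=4 at (1,1)
Step 2: ant0:(1,1)->S->(2,1) | ant1:(2,1)->N->(1,1)
  grid max=5 at (1,1)
Step 3: ant0:(2,1)->N->(1,1) | ant1:(1,1)->S->(2,1)
  grid max=6 at (1,1)
Step 4: ant0:(1,1)->S->(2,1) | ant1:(2,1)->N->(1,1)
  grid max=7 at (1,1)
Step 5: ant0:(2,1)->N->(1,1) | ant1:(1,1)->S->(2,1)
  grid max=8 at (1,1)

(1,1) (2,1)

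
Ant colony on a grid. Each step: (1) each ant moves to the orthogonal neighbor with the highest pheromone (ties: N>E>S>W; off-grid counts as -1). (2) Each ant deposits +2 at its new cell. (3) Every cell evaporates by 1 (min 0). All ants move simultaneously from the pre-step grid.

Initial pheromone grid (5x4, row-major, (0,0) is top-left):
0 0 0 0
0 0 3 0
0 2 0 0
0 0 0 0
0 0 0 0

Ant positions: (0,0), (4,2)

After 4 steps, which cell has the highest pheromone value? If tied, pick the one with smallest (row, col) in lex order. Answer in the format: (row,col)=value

Answer: (0,2)=3

Derivation:
Step 1: ant0:(0,0)->E->(0,1) | ant1:(4,2)->N->(3,2)
  grid max=2 at (1,2)
Step 2: ant0:(0,1)->E->(0,2) | ant1:(3,2)->N->(2,2)
  grid max=1 at (0,2)
Step 3: ant0:(0,2)->S->(1,2) | ant1:(2,2)->N->(1,2)
  grid max=4 at (1,2)
Step 4: ant0:(1,2)->N->(0,2) | ant1:(1,2)->N->(0,2)
  grid max=3 at (0,2)
Final grid:
  0 0 3 0
  0 0 3 0
  0 0 0 0
  0 0 0 0
  0 0 0 0
Max pheromone 3 at (0,2)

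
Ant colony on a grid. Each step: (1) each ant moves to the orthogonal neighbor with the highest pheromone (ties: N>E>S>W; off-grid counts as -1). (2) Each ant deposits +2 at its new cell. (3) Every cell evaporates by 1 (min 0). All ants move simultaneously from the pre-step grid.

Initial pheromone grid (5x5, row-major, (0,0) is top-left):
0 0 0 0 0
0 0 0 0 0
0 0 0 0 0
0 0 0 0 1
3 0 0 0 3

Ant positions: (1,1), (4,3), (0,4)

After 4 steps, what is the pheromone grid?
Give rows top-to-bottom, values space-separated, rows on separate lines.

After step 1: ants at (0,1),(4,4),(1,4)
  0 1 0 0 0
  0 0 0 0 1
  0 0 0 0 0
  0 0 0 0 0
  2 0 0 0 4
After step 2: ants at (0,2),(3,4),(0,4)
  0 0 1 0 1
  0 0 0 0 0
  0 0 0 0 0
  0 0 0 0 1
  1 0 0 0 3
After step 3: ants at (0,3),(4,4),(1,4)
  0 0 0 1 0
  0 0 0 0 1
  0 0 0 0 0
  0 0 0 0 0
  0 0 0 0 4
After step 4: ants at (0,4),(3,4),(0,4)
  0 0 0 0 3
  0 0 0 0 0
  0 0 0 0 0
  0 0 0 0 1
  0 0 0 0 3

0 0 0 0 3
0 0 0 0 0
0 0 0 0 0
0 0 0 0 1
0 0 0 0 3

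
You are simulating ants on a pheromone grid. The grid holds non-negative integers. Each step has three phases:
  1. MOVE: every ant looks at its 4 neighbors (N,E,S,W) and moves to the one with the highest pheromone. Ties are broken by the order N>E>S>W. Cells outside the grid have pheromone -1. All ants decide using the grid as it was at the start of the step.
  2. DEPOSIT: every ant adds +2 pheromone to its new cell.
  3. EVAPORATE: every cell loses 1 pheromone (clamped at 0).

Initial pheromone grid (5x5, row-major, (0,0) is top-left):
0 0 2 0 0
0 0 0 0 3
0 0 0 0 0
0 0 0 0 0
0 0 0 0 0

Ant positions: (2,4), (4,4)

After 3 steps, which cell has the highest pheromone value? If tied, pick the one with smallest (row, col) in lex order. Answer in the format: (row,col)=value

Step 1: ant0:(2,4)->N->(1,4) | ant1:(4,4)->N->(3,4)
  grid max=4 at (1,4)
Step 2: ant0:(1,4)->N->(0,4) | ant1:(3,4)->N->(2,4)
  grid max=3 at (1,4)
Step 3: ant0:(0,4)->S->(1,4) | ant1:(2,4)->N->(1,4)
  grid max=6 at (1,4)
Final grid:
  0 0 0 0 0
  0 0 0 0 6
  0 0 0 0 0
  0 0 0 0 0
  0 0 0 0 0
Max pheromone 6 at (1,4)

Answer: (1,4)=6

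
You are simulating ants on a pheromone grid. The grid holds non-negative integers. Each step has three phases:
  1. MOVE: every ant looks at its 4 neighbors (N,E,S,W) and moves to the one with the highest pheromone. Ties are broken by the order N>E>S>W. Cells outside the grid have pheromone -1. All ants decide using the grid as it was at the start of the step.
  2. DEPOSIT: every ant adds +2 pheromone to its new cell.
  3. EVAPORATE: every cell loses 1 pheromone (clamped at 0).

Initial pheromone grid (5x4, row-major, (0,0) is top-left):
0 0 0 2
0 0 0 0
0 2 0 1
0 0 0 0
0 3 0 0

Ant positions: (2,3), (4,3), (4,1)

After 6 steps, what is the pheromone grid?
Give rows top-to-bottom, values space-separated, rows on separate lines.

After step 1: ants at (1,3),(3,3),(3,1)
  0 0 0 1
  0 0 0 1
  0 1 0 0
  0 1 0 1
  0 2 0 0
After step 2: ants at (0,3),(2,3),(4,1)
  0 0 0 2
  0 0 0 0
  0 0 0 1
  0 0 0 0
  0 3 0 0
After step 3: ants at (1,3),(1,3),(3,1)
  0 0 0 1
  0 0 0 3
  0 0 0 0
  0 1 0 0
  0 2 0 0
After step 4: ants at (0,3),(0,3),(4,1)
  0 0 0 4
  0 0 0 2
  0 0 0 0
  0 0 0 0
  0 3 0 0
After step 5: ants at (1,3),(1,3),(3,1)
  0 0 0 3
  0 0 0 5
  0 0 0 0
  0 1 0 0
  0 2 0 0
After step 6: ants at (0,3),(0,3),(4,1)
  0 0 0 6
  0 0 0 4
  0 0 0 0
  0 0 0 0
  0 3 0 0

0 0 0 6
0 0 0 4
0 0 0 0
0 0 0 0
0 3 0 0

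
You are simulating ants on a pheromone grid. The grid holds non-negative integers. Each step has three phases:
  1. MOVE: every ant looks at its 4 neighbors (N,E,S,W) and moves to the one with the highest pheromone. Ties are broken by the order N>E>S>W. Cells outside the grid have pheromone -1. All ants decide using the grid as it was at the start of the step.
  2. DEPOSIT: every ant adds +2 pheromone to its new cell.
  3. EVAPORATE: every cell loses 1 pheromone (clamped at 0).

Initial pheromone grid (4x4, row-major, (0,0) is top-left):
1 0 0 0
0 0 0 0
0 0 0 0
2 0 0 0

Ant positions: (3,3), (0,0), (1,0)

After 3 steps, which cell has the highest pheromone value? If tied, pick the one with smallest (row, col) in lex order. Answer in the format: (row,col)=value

Step 1: ant0:(3,3)->N->(2,3) | ant1:(0,0)->E->(0,1) | ant2:(1,0)->N->(0,0)
  grid max=2 at (0,0)
Step 2: ant0:(2,3)->N->(1,3) | ant1:(0,1)->W->(0,0) | ant2:(0,0)->E->(0,1)
  grid max=3 at (0,0)
Step 3: ant0:(1,3)->N->(0,3) | ant1:(0,0)->E->(0,1) | ant2:(0,1)->W->(0,0)
  grid max=4 at (0,0)
Final grid:
  4 3 0 1
  0 0 0 0
  0 0 0 0
  0 0 0 0
Max pheromone 4 at (0,0)

Answer: (0,0)=4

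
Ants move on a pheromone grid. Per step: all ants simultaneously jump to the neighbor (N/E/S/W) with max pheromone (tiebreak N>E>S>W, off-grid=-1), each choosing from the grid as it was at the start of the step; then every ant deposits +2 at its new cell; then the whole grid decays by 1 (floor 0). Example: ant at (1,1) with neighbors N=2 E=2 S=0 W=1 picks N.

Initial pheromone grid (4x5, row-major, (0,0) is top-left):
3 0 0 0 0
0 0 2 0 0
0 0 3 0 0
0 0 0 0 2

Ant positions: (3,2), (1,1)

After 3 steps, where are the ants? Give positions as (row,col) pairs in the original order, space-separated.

Step 1: ant0:(3,2)->N->(2,2) | ant1:(1,1)->E->(1,2)
  grid max=4 at (2,2)
Step 2: ant0:(2,2)->N->(1,2) | ant1:(1,2)->S->(2,2)
  grid max=5 at (2,2)
Step 3: ant0:(1,2)->S->(2,2) | ant1:(2,2)->N->(1,2)
  grid max=6 at (2,2)

(2,2) (1,2)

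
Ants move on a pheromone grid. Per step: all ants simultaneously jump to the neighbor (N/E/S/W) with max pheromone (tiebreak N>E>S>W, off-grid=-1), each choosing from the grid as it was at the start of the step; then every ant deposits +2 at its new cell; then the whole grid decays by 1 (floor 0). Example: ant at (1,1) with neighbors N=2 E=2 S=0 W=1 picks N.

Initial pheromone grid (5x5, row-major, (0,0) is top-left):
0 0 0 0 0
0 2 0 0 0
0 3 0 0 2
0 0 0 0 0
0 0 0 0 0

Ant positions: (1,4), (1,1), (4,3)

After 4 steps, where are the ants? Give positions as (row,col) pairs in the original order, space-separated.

Step 1: ant0:(1,4)->S->(2,4) | ant1:(1,1)->S->(2,1) | ant2:(4,3)->N->(3,3)
  grid max=4 at (2,1)
Step 2: ant0:(2,4)->N->(1,4) | ant1:(2,1)->N->(1,1) | ant2:(3,3)->N->(2,3)
  grid max=3 at (2,1)
Step 3: ant0:(1,4)->S->(2,4) | ant1:(1,1)->S->(2,1) | ant2:(2,3)->E->(2,4)
  grid max=5 at (2,4)
Step 4: ant0:(2,4)->N->(1,4) | ant1:(2,1)->N->(1,1) | ant2:(2,4)->N->(1,4)
  grid max=4 at (2,4)

(1,4) (1,1) (1,4)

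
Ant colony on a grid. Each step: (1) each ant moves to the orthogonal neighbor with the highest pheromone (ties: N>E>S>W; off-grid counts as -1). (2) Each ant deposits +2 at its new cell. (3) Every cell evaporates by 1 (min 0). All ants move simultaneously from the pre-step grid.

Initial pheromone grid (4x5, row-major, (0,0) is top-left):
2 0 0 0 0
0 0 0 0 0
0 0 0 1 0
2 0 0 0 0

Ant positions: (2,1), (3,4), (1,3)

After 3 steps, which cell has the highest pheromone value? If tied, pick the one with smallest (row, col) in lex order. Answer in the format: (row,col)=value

Step 1: ant0:(2,1)->N->(1,1) | ant1:(3,4)->N->(2,4) | ant2:(1,3)->S->(2,3)
  grid max=2 at (2,3)
Step 2: ant0:(1,1)->N->(0,1) | ant1:(2,4)->W->(2,3) | ant2:(2,3)->E->(2,4)
  grid max=3 at (2,3)
Step 3: ant0:(0,1)->E->(0,2) | ant1:(2,3)->E->(2,4) | ant2:(2,4)->W->(2,3)
  grid max=4 at (2,3)
Final grid:
  0 0 1 0 0
  0 0 0 0 0
  0 0 0 4 3
  0 0 0 0 0
Max pheromone 4 at (2,3)

Answer: (2,3)=4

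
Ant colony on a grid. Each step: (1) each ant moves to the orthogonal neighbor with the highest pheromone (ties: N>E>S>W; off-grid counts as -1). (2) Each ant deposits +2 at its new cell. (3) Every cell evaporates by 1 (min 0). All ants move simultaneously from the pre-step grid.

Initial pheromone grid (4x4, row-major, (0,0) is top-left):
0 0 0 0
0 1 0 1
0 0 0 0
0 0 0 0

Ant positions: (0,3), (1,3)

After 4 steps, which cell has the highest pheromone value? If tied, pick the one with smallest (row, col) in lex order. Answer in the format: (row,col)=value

Step 1: ant0:(0,3)->S->(1,3) | ant1:(1,3)->N->(0,3)
  grid max=2 at (1,3)
Step 2: ant0:(1,3)->N->(0,3) | ant1:(0,3)->S->(1,3)
  grid max=3 at (1,3)
Step 3: ant0:(0,3)->S->(1,3) | ant1:(1,3)->N->(0,3)
  grid max=4 at (1,3)
Step 4: ant0:(1,3)->N->(0,3) | ant1:(0,3)->S->(1,3)
  grid max=5 at (1,3)
Final grid:
  0 0 0 4
  0 0 0 5
  0 0 0 0
  0 0 0 0
Max pheromone 5 at (1,3)

Answer: (1,3)=5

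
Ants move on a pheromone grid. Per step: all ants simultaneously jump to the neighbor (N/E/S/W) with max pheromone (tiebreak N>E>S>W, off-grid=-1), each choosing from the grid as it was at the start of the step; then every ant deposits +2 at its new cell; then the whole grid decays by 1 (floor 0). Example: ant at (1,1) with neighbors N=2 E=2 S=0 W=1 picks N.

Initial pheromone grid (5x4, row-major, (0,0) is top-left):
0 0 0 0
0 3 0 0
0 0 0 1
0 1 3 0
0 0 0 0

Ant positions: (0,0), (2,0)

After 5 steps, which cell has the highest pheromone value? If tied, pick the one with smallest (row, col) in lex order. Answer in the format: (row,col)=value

Answer: (1,1)=6

Derivation:
Step 1: ant0:(0,0)->E->(0,1) | ant1:(2,0)->N->(1,0)
  grid max=2 at (1,1)
Step 2: ant0:(0,1)->S->(1,1) | ant1:(1,0)->E->(1,1)
  grid max=5 at (1,1)
Step 3: ant0:(1,1)->N->(0,1) | ant1:(1,1)->N->(0,1)
  grid max=4 at (1,1)
Step 4: ant0:(0,1)->S->(1,1) | ant1:(0,1)->S->(1,1)
  grid max=7 at (1,1)
Step 5: ant0:(1,1)->N->(0,1) | ant1:(1,1)->N->(0,1)
  grid max=6 at (1,1)
Final grid:
  0 5 0 0
  0 6 0 0
  0 0 0 0
  0 0 0 0
  0 0 0 0
Max pheromone 6 at (1,1)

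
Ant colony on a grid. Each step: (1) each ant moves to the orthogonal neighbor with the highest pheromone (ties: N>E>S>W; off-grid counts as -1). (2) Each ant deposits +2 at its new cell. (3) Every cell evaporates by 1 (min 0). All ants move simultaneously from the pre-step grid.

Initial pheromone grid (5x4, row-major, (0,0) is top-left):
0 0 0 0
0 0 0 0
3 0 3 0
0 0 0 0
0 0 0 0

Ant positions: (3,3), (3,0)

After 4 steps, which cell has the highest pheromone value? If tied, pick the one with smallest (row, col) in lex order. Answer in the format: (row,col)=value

Step 1: ant0:(3,3)->N->(2,3) | ant1:(3,0)->N->(2,0)
  grid max=4 at (2,0)
Step 2: ant0:(2,3)->W->(2,2) | ant1:(2,0)->N->(1,0)
  grid max=3 at (2,0)
Step 3: ant0:(2,2)->N->(1,2) | ant1:(1,0)->S->(2,0)
  grid max=4 at (2,0)
Step 4: ant0:(1,2)->S->(2,2) | ant1:(2,0)->N->(1,0)
  grid max=3 at (2,0)
Final grid:
  0 0 0 0
  1 0 0 0
  3 0 3 0
  0 0 0 0
  0 0 0 0
Max pheromone 3 at (2,0)

Answer: (2,0)=3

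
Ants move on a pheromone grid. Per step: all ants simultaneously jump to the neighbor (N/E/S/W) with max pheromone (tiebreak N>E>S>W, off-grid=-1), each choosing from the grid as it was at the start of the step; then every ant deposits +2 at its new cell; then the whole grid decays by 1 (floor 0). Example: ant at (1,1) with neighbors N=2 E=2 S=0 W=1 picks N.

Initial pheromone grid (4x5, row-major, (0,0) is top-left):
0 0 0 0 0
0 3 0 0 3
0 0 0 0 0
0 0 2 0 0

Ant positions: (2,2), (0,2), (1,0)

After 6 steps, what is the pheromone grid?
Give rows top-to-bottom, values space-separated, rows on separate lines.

After step 1: ants at (3,2),(0,3),(1,1)
  0 0 0 1 0
  0 4 0 0 2
  0 0 0 0 0
  0 0 3 0 0
After step 2: ants at (2,2),(0,4),(0,1)
  0 1 0 0 1
  0 3 0 0 1
  0 0 1 0 0
  0 0 2 0 0
After step 3: ants at (3,2),(1,4),(1,1)
  0 0 0 0 0
  0 4 0 0 2
  0 0 0 0 0
  0 0 3 0 0
After step 4: ants at (2,2),(0,4),(0,1)
  0 1 0 0 1
  0 3 0 0 1
  0 0 1 0 0
  0 0 2 0 0
After step 5: ants at (3,2),(1,4),(1,1)
  0 0 0 0 0
  0 4 0 0 2
  0 0 0 0 0
  0 0 3 0 0
After step 6: ants at (2,2),(0,4),(0,1)
  0 1 0 0 1
  0 3 0 0 1
  0 0 1 0 0
  0 0 2 0 0

0 1 0 0 1
0 3 0 0 1
0 0 1 0 0
0 0 2 0 0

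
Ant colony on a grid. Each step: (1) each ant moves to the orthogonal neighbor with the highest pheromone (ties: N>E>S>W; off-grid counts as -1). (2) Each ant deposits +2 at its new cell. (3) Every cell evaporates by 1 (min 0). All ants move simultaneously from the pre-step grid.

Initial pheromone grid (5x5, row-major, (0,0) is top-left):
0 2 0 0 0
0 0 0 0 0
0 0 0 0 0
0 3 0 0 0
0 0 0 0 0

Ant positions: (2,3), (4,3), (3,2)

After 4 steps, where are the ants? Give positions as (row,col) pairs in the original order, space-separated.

Step 1: ant0:(2,3)->N->(1,3) | ant1:(4,3)->N->(3,3) | ant2:(3,2)->W->(3,1)
  grid max=4 at (3,1)
Step 2: ant0:(1,3)->N->(0,3) | ant1:(3,3)->N->(2,3) | ant2:(3,1)->N->(2,1)
  grid max=3 at (3,1)
Step 3: ant0:(0,3)->E->(0,4) | ant1:(2,3)->N->(1,3) | ant2:(2,1)->S->(3,1)
  grid max=4 at (3,1)
Step 4: ant0:(0,4)->S->(1,4) | ant1:(1,3)->N->(0,3) | ant2:(3,1)->N->(2,1)
  grid max=3 at (3,1)

(1,4) (0,3) (2,1)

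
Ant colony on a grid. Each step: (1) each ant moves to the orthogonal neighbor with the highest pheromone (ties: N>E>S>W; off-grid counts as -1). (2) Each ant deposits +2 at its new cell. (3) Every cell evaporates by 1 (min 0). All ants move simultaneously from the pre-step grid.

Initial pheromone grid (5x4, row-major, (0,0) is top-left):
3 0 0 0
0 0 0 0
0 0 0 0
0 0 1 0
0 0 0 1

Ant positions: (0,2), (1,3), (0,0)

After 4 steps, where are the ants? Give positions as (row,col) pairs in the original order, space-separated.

Step 1: ant0:(0,2)->E->(0,3) | ant1:(1,3)->N->(0,3) | ant2:(0,0)->E->(0,1)
  grid max=3 at (0,3)
Step 2: ant0:(0,3)->S->(1,3) | ant1:(0,3)->S->(1,3) | ant2:(0,1)->W->(0,0)
  grid max=3 at (0,0)
Step 3: ant0:(1,3)->N->(0,3) | ant1:(1,3)->N->(0,3) | ant2:(0,0)->E->(0,1)
  grid max=5 at (0,3)
Step 4: ant0:(0,3)->S->(1,3) | ant1:(0,3)->S->(1,3) | ant2:(0,1)->W->(0,0)
  grid max=5 at (1,3)

(1,3) (1,3) (0,0)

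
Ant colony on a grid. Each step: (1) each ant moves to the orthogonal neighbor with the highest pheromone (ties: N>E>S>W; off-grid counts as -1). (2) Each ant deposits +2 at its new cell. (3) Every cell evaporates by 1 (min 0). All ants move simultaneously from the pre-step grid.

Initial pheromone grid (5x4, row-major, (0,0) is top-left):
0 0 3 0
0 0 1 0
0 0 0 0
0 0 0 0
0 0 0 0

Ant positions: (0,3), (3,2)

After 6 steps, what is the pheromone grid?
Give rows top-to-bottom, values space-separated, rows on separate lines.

After step 1: ants at (0,2),(2,2)
  0 0 4 0
  0 0 0 0
  0 0 1 0
  0 0 0 0
  0 0 0 0
After step 2: ants at (0,3),(1,2)
  0 0 3 1
  0 0 1 0
  0 0 0 0
  0 0 0 0
  0 0 0 0
After step 3: ants at (0,2),(0,2)
  0 0 6 0
  0 0 0 0
  0 0 0 0
  0 0 0 0
  0 0 0 0
After step 4: ants at (0,3),(0,3)
  0 0 5 3
  0 0 0 0
  0 0 0 0
  0 0 0 0
  0 0 0 0
After step 5: ants at (0,2),(0,2)
  0 0 8 2
  0 0 0 0
  0 0 0 0
  0 0 0 0
  0 0 0 0
After step 6: ants at (0,3),(0,3)
  0 0 7 5
  0 0 0 0
  0 0 0 0
  0 0 0 0
  0 0 0 0

0 0 7 5
0 0 0 0
0 0 0 0
0 0 0 0
0 0 0 0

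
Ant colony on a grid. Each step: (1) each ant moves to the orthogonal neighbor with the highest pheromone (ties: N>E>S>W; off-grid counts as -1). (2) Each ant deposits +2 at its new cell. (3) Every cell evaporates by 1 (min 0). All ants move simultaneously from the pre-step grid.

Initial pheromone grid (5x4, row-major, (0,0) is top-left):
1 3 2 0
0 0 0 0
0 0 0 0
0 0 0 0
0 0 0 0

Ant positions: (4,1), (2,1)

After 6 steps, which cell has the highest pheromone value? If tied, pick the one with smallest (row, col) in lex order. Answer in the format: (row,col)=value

Answer: (0,1)=7

Derivation:
Step 1: ant0:(4,1)->N->(3,1) | ant1:(2,1)->N->(1,1)
  grid max=2 at (0,1)
Step 2: ant0:(3,1)->N->(2,1) | ant1:(1,1)->N->(0,1)
  grid max=3 at (0,1)
Step 3: ant0:(2,1)->N->(1,1) | ant1:(0,1)->E->(0,2)
  grid max=2 at (0,1)
Step 4: ant0:(1,1)->N->(0,1) | ant1:(0,2)->W->(0,1)
  grid max=5 at (0,1)
Step 5: ant0:(0,1)->E->(0,2) | ant1:(0,1)->E->(0,2)
  grid max=4 at (0,1)
Step 6: ant0:(0,2)->W->(0,1) | ant1:(0,2)->W->(0,1)
  grid max=7 at (0,1)
Final grid:
  0 7 2 0
  0 0 0 0
  0 0 0 0
  0 0 0 0
  0 0 0 0
Max pheromone 7 at (0,1)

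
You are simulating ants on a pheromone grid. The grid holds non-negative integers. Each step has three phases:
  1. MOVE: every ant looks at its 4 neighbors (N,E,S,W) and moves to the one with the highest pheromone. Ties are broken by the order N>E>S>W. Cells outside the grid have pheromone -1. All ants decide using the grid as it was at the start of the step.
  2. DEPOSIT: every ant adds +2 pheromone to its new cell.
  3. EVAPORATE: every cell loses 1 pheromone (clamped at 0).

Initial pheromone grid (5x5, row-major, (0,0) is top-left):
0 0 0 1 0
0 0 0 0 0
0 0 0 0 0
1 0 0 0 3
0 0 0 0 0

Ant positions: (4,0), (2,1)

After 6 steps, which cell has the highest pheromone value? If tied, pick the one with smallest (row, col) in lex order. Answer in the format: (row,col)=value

Step 1: ant0:(4,0)->N->(3,0) | ant1:(2,1)->N->(1,1)
  grid max=2 at (3,0)
Step 2: ant0:(3,0)->N->(2,0) | ant1:(1,1)->N->(0,1)
  grid max=1 at (0,1)
Step 3: ant0:(2,0)->S->(3,0) | ant1:(0,1)->E->(0,2)
  grid max=2 at (3,0)
Step 4: ant0:(3,0)->N->(2,0) | ant1:(0,2)->E->(0,3)
  grid max=1 at (0,3)
Step 5: ant0:(2,0)->S->(3,0) | ant1:(0,3)->E->(0,4)
  grid max=2 at (3,0)
Step 6: ant0:(3,0)->N->(2,0) | ant1:(0,4)->S->(1,4)
  grid max=1 at (1,4)
Final grid:
  0 0 0 0 0
  0 0 0 0 1
  1 0 0 0 0
  1 0 0 0 0
  0 0 0 0 0
Max pheromone 1 at (1,4)

Answer: (1,4)=1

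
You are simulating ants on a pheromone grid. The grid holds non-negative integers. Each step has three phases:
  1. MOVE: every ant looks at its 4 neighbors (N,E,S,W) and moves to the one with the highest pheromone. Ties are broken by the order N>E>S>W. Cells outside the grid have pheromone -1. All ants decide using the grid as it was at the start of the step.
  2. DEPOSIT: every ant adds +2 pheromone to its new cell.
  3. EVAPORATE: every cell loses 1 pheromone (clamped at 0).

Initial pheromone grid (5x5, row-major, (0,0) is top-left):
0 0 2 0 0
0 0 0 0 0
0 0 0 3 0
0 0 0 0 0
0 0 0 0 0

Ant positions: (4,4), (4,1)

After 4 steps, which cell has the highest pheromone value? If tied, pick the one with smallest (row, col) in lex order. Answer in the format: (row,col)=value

Answer: (0,1)=1

Derivation:
Step 1: ant0:(4,4)->N->(3,4) | ant1:(4,1)->N->(3,1)
  grid max=2 at (2,3)
Step 2: ant0:(3,4)->N->(2,4) | ant1:(3,1)->N->(2,1)
  grid max=1 at (2,1)
Step 3: ant0:(2,4)->W->(2,3) | ant1:(2,1)->N->(1,1)
  grid max=2 at (2,3)
Step 4: ant0:(2,3)->N->(1,3) | ant1:(1,1)->N->(0,1)
  grid max=1 at (0,1)
Final grid:
  0 1 0 0 0
  0 0 0 1 0
  0 0 0 1 0
  0 0 0 0 0
  0 0 0 0 0
Max pheromone 1 at (0,1)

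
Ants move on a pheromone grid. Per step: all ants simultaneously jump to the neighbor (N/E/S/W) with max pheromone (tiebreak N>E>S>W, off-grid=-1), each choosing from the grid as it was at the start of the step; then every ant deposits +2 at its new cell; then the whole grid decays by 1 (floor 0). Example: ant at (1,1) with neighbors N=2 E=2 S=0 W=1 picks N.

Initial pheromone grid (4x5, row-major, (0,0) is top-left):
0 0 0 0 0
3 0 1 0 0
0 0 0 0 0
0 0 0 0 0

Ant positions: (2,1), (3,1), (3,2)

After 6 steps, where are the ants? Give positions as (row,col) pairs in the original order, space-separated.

Step 1: ant0:(2,1)->N->(1,1) | ant1:(3,1)->N->(2,1) | ant2:(3,2)->N->(2,2)
  grid max=2 at (1,0)
Step 2: ant0:(1,1)->W->(1,0) | ant1:(2,1)->N->(1,1) | ant2:(2,2)->W->(2,1)
  grid max=3 at (1,0)
Step 3: ant0:(1,0)->E->(1,1) | ant1:(1,1)->W->(1,0) | ant2:(2,1)->N->(1,1)
  grid max=5 at (1,1)
Step 4: ant0:(1,1)->W->(1,0) | ant1:(1,0)->E->(1,1) | ant2:(1,1)->W->(1,0)
  grid max=7 at (1,0)
Step 5: ant0:(1,0)->E->(1,1) | ant1:(1,1)->W->(1,0) | ant2:(1,0)->E->(1,1)
  grid max=9 at (1,1)
Step 6: ant0:(1,1)->W->(1,0) | ant1:(1,0)->E->(1,1) | ant2:(1,1)->W->(1,0)
  grid max=11 at (1,0)

(1,0) (1,1) (1,0)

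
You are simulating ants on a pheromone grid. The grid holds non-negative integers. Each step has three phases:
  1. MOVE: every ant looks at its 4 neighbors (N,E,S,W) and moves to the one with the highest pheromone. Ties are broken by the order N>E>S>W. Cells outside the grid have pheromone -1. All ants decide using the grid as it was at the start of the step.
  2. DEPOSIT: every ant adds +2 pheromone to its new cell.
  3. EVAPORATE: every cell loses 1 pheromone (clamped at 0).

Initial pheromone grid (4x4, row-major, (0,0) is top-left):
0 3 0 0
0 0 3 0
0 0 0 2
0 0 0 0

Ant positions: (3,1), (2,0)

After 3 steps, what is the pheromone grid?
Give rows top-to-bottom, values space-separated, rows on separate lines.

After step 1: ants at (2,1),(1,0)
  0 2 0 0
  1 0 2 0
  0 1 0 1
  0 0 0 0
After step 2: ants at (1,1),(0,0)
  1 1 0 0
  0 1 1 0
  0 0 0 0
  0 0 0 0
After step 3: ants at (0,1),(0,1)
  0 4 0 0
  0 0 0 0
  0 0 0 0
  0 0 0 0

0 4 0 0
0 0 0 0
0 0 0 0
0 0 0 0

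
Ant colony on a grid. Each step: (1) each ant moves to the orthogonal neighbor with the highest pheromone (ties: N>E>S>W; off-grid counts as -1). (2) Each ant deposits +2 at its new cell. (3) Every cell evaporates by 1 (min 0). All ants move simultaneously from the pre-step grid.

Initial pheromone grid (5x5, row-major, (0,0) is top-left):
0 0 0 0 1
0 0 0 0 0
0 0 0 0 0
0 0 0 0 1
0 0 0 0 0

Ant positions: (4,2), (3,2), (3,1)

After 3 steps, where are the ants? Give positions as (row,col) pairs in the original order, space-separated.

Step 1: ant0:(4,2)->N->(3,2) | ant1:(3,2)->N->(2,2) | ant2:(3,1)->N->(2,1)
  grid max=1 at (2,1)
Step 2: ant0:(3,2)->N->(2,2) | ant1:(2,2)->S->(3,2) | ant2:(2,1)->E->(2,2)
  grid max=4 at (2,2)
Step 3: ant0:(2,2)->S->(3,2) | ant1:(3,2)->N->(2,2) | ant2:(2,2)->S->(3,2)
  grid max=5 at (2,2)

(3,2) (2,2) (3,2)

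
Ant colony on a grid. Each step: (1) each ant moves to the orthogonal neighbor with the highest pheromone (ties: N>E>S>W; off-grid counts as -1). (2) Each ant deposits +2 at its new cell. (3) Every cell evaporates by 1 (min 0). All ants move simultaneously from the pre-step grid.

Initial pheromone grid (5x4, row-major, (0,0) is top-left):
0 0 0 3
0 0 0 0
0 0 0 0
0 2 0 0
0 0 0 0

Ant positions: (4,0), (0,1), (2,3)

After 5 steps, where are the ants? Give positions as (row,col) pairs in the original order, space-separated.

Step 1: ant0:(4,0)->N->(3,0) | ant1:(0,1)->E->(0,2) | ant2:(2,3)->N->(1,3)
  grid max=2 at (0,3)
Step 2: ant0:(3,0)->E->(3,1) | ant1:(0,2)->E->(0,3) | ant2:(1,3)->N->(0,3)
  grid max=5 at (0,3)
Step 3: ant0:(3,1)->N->(2,1) | ant1:(0,3)->S->(1,3) | ant2:(0,3)->S->(1,3)
  grid max=4 at (0,3)
Step 4: ant0:(2,1)->S->(3,1) | ant1:(1,3)->N->(0,3) | ant2:(1,3)->N->(0,3)
  grid max=7 at (0,3)
Step 5: ant0:(3,1)->N->(2,1) | ant1:(0,3)->S->(1,3) | ant2:(0,3)->S->(1,3)
  grid max=6 at (0,3)

(2,1) (1,3) (1,3)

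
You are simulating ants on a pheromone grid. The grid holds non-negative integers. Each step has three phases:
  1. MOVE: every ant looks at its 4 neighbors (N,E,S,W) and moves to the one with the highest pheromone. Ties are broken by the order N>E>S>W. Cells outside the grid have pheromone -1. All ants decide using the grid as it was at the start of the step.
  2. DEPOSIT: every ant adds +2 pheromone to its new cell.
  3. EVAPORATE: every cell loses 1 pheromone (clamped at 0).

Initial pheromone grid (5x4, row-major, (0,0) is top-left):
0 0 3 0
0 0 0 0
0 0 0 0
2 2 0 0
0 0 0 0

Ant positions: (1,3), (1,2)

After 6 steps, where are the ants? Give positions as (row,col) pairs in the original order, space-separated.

Step 1: ant0:(1,3)->N->(0,3) | ant1:(1,2)->N->(0,2)
  grid max=4 at (0,2)
Step 2: ant0:(0,3)->W->(0,2) | ant1:(0,2)->E->(0,3)
  grid max=5 at (0,2)
Step 3: ant0:(0,2)->E->(0,3) | ant1:(0,3)->W->(0,2)
  grid max=6 at (0,2)
Step 4: ant0:(0,3)->W->(0,2) | ant1:(0,2)->E->(0,3)
  grid max=7 at (0,2)
Step 5: ant0:(0,2)->E->(0,3) | ant1:(0,3)->W->(0,2)
  grid max=8 at (0,2)
Step 6: ant0:(0,3)->W->(0,2) | ant1:(0,2)->E->(0,3)
  grid max=9 at (0,2)

(0,2) (0,3)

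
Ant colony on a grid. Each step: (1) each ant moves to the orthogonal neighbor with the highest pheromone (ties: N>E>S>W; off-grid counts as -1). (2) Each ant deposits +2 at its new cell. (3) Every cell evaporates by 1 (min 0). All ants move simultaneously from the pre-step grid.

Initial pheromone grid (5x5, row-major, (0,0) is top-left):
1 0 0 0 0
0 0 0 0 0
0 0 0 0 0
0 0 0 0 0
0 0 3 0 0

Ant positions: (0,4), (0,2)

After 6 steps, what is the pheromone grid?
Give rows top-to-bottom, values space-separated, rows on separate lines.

After step 1: ants at (1,4),(0,3)
  0 0 0 1 0
  0 0 0 0 1
  0 0 0 0 0
  0 0 0 0 0
  0 0 2 0 0
After step 2: ants at (0,4),(0,4)
  0 0 0 0 3
  0 0 0 0 0
  0 0 0 0 0
  0 0 0 0 0
  0 0 1 0 0
After step 3: ants at (1,4),(1,4)
  0 0 0 0 2
  0 0 0 0 3
  0 0 0 0 0
  0 0 0 0 0
  0 0 0 0 0
After step 4: ants at (0,4),(0,4)
  0 0 0 0 5
  0 0 0 0 2
  0 0 0 0 0
  0 0 0 0 0
  0 0 0 0 0
After step 5: ants at (1,4),(1,4)
  0 0 0 0 4
  0 0 0 0 5
  0 0 0 0 0
  0 0 0 0 0
  0 0 0 0 0
After step 6: ants at (0,4),(0,4)
  0 0 0 0 7
  0 0 0 0 4
  0 0 0 0 0
  0 0 0 0 0
  0 0 0 0 0

0 0 0 0 7
0 0 0 0 4
0 0 0 0 0
0 0 0 0 0
0 0 0 0 0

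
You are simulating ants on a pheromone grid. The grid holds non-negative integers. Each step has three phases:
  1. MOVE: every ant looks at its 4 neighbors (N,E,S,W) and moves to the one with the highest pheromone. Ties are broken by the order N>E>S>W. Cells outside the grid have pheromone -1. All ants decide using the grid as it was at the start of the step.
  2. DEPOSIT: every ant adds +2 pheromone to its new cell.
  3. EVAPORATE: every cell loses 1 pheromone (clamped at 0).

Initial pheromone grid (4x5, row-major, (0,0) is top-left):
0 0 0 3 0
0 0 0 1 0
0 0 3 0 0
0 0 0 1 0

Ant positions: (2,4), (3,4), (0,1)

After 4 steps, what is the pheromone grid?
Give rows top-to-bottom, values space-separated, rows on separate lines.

After step 1: ants at (1,4),(3,3),(0,2)
  0 0 1 2 0
  0 0 0 0 1
  0 0 2 0 0
  0 0 0 2 0
After step 2: ants at (0,4),(2,3),(0,3)
  0 0 0 3 1
  0 0 0 0 0
  0 0 1 1 0
  0 0 0 1 0
After step 3: ants at (0,3),(3,3),(0,4)
  0 0 0 4 2
  0 0 0 0 0
  0 0 0 0 0
  0 0 0 2 0
After step 4: ants at (0,4),(2,3),(0,3)
  0 0 0 5 3
  0 0 0 0 0
  0 0 0 1 0
  0 0 0 1 0

0 0 0 5 3
0 0 0 0 0
0 0 0 1 0
0 0 0 1 0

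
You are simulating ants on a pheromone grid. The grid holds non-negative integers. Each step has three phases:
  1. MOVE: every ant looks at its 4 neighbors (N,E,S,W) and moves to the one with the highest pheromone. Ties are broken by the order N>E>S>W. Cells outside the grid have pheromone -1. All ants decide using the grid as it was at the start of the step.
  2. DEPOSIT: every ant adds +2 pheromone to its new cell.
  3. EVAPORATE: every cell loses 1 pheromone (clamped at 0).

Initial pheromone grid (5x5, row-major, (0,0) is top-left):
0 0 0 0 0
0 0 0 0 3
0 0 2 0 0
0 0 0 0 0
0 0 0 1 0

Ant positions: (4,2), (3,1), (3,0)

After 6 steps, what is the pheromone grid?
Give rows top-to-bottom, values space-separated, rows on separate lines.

After step 1: ants at (4,3),(2,1),(2,0)
  0 0 0 0 0
  0 0 0 0 2
  1 1 1 0 0
  0 0 0 0 0
  0 0 0 2 0
After step 2: ants at (3,3),(2,2),(2,1)
  0 0 0 0 0
  0 0 0 0 1
  0 2 2 0 0
  0 0 0 1 0
  0 0 0 1 0
After step 3: ants at (4,3),(2,1),(2,2)
  0 0 0 0 0
  0 0 0 0 0
  0 3 3 0 0
  0 0 0 0 0
  0 0 0 2 0
After step 4: ants at (3,3),(2,2),(2,1)
  0 0 0 0 0
  0 0 0 0 0
  0 4 4 0 0
  0 0 0 1 0
  0 0 0 1 0
After step 5: ants at (4,3),(2,1),(2,2)
  0 0 0 0 0
  0 0 0 0 0
  0 5 5 0 0
  0 0 0 0 0
  0 0 0 2 0
After step 6: ants at (3,3),(2,2),(2,1)
  0 0 0 0 0
  0 0 0 0 0
  0 6 6 0 0
  0 0 0 1 0
  0 0 0 1 0

0 0 0 0 0
0 0 0 0 0
0 6 6 0 0
0 0 0 1 0
0 0 0 1 0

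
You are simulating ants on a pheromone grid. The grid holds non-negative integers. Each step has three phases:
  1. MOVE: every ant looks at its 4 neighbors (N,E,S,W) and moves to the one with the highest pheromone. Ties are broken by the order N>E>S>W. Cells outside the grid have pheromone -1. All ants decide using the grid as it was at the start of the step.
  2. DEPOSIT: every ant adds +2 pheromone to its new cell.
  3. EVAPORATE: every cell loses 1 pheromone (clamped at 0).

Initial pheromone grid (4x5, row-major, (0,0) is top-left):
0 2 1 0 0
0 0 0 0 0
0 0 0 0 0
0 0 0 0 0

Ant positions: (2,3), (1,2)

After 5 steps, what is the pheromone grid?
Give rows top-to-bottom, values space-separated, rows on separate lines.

After step 1: ants at (1,3),(0,2)
  0 1 2 0 0
  0 0 0 1 0
  0 0 0 0 0
  0 0 0 0 0
After step 2: ants at (0,3),(0,1)
  0 2 1 1 0
  0 0 0 0 0
  0 0 0 0 0
  0 0 0 0 0
After step 3: ants at (0,2),(0,2)
  0 1 4 0 0
  0 0 0 0 0
  0 0 0 0 0
  0 0 0 0 0
After step 4: ants at (0,1),(0,1)
  0 4 3 0 0
  0 0 0 0 0
  0 0 0 0 0
  0 0 0 0 0
After step 5: ants at (0,2),(0,2)
  0 3 6 0 0
  0 0 0 0 0
  0 0 0 0 0
  0 0 0 0 0

0 3 6 0 0
0 0 0 0 0
0 0 0 0 0
0 0 0 0 0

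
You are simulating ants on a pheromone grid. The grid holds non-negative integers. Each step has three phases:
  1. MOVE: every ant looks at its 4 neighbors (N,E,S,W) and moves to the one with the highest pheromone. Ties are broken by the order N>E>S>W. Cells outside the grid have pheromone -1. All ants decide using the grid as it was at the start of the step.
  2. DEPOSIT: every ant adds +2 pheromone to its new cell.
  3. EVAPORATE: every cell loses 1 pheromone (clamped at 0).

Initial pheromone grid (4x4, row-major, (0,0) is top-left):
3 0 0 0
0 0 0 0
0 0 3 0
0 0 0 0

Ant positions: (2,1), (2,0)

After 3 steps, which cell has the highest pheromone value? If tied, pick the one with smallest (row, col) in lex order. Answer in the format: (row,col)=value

Answer: (2,2)=4

Derivation:
Step 1: ant0:(2,1)->E->(2,2) | ant1:(2,0)->N->(1,0)
  grid max=4 at (2,2)
Step 2: ant0:(2,2)->N->(1,2) | ant1:(1,0)->N->(0,0)
  grid max=3 at (0,0)
Step 3: ant0:(1,2)->S->(2,2) | ant1:(0,0)->E->(0,1)
  grid max=4 at (2,2)
Final grid:
  2 1 0 0
  0 0 0 0
  0 0 4 0
  0 0 0 0
Max pheromone 4 at (2,2)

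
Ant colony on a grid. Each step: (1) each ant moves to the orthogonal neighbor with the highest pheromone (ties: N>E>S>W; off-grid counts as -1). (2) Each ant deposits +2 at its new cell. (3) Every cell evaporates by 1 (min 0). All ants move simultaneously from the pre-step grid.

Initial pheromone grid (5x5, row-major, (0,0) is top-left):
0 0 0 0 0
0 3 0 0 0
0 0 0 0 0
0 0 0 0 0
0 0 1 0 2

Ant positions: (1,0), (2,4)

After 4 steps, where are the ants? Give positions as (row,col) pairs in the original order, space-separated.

Step 1: ant0:(1,0)->E->(1,1) | ant1:(2,4)->N->(1,4)
  grid max=4 at (1,1)
Step 2: ant0:(1,1)->N->(0,1) | ant1:(1,4)->N->(0,4)
  grid max=3 at (1,1)
Step 3: ant0:(0,1)->S->(1,1) | ant1:(0,4)->S->(1,4)
  grid max=4 at (1,1)
Step 4: ant0:(1,1)->N->(0,1) | ant1:(1,4)->N->(0,4)
  grid max=3 at (1,1)

(0,1) (0,4)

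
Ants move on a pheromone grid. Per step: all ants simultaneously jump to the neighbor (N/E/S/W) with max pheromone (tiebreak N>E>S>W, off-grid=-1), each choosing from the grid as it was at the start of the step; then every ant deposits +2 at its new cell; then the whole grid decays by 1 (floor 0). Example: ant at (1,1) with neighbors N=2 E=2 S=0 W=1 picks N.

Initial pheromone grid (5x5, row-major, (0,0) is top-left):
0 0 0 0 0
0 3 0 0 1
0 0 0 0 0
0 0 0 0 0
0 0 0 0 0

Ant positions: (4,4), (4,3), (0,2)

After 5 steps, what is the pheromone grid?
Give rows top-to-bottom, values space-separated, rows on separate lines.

After step 1: ants at (3,4),(3,3),(0,3)
  0 0 0 1 0
  0 2 0 0 0
  0 0 0 0 0
  0 0 0 1 1
  0 0 0 0 0
After step 2: ants at (3,3),(3,4),(0,4)
  0 0 0 0 1
  0 1 0 0 0
  0 0 0 0 0
  0 0 0 2 2
  0 0 0 0 0
After step 3: ants at (3,4),(3,3),(1,4)
  0 0 0 0 0
  0 0 0 0 1
  0 0 0 0 0
  0 0 0 3 3
  0 0 0 0 0
After step 4: ants at (3,3),(3,4),(0,4)
  0 0 0 0 1
  0 0 0 0 0
  0 0 0 0 0
  0 0 0 4 4
  0 0 0 0 0
After step 5: ants at (3,4),(3,3),(1,4)
  0 0 0 0 0
  0 0 0 0 1
  0 0 0 0 0
  0 0 0 5 5
  0 0 0 0 0

0 0 0 0 0
0 0 0 0 1
0 0 0 0 0
0 0 0 5 5
0 0 0 0 0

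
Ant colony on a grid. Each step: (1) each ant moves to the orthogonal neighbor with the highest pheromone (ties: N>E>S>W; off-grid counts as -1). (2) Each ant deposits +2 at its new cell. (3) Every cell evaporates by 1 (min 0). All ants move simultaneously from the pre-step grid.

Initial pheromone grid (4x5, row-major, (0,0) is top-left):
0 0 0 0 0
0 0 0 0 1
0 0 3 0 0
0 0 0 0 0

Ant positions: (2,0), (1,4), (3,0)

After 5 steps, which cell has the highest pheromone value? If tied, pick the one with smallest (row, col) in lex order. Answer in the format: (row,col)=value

Answer: (1,0)=5

Derivation:
Step 1: ant0:(2,0)->N->(1,0) | ant1:(1,4)->N->(0,4) | ant2:(3,0)->N->(2,0)
  grid max=2 at (2,2)
Step 2: ant0:(1,0)->S->(2,0) | ant1:(0,4)->S->(1,4) | ant2:(2,0)->N->(1,0)
  grid max=2 at (1,0)
Step 3: ant0:(2,0)->N->(1,0) | ant1:(1,4)->N->(0,4) | ant2:(1,0)->S->(2,0)
  grid max=3 at (1,0)
Step 4: ant0:(1,0)->S->(2,0) | ant1:(0,4)->S->(1,4) | ant2:(2,0)->N->(1,0)
  grid max=4 at (1,0)
Step 5: ant0:(2,0)->N->(1,0) | ant1:(1,4)->N->(0,4) | ant2:(1,0)->S->(2,0)
  grid max=5 at (1,0)
Final grid:
  0 0 0 0 1
  5 0 0 0 0
  5 0 0 0 0
  0 0 0 0 0
Max pheromone 5 at (1,0)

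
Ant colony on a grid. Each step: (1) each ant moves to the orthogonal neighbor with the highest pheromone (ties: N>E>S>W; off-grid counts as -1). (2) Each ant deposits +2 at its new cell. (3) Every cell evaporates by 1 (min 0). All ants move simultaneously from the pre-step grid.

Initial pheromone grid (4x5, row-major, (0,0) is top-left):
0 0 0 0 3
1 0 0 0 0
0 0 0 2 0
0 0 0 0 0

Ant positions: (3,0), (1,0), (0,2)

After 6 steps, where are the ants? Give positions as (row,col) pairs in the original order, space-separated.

Step 1: ant0:(3,0)->N->(2,0) | ant1:(1,0)->N->(0,0) | ant2:(0,2)->E->(0,3)
  grid max=2 at (0,4)
Step 2: ant0:(2,0)->N->(1,0) | ant1:(0,0)->E->(0,1) | ant2:(0,3)->E->(0,4)
  grid max=3 at (0,4)
Step 3: ant0:(1,0)->N->(0,0) | ant1:(0,1)->E->(0,2) | ant2:(0,4)->S->(1,4)
  grid max=2 at (0,4)
Step 4: ant0:(0,0)->E->(0,1) | ant1:(0,2)->E->(0,3) | ant2:(1,4)->N->(0,4)
  grid max=3 at (0,4)
Step 5: ant0:(0,1)->E->(0,2) | ant1:(0,3)->E->(0,4) | ant2:(0,4)->W->(0,3)
  grid max=4 at (0,4)
Step 6: ant0:(0,2)->E->(0,3) | ant1:(0,4)->W->(0,3) | ant2:(0,3)->E->(0,4)
  grid max=5 at (0,3)

(0,3) (0,3) (0,4)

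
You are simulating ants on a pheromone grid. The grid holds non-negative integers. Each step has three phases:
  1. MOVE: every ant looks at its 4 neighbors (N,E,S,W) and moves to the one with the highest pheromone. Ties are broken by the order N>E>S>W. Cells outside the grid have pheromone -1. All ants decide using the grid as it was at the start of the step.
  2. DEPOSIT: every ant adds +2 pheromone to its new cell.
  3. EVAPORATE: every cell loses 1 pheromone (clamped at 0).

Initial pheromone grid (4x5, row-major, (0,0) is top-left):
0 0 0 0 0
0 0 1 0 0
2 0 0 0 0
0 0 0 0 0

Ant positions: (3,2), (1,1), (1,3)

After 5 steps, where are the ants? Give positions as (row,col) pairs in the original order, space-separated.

Step 1: ant0:(3,2)->N->(2,2) | ant1:(1,1)->E->(1,2) | ant2:(1,3)->W->(1,2)
  grid max=4 at (1,2)
Step 2: ant0:(2,2)->N->(1,2) | ant1:(1,2)->S->(2,2) | ant2:(1,2)->S->(2,2)
  grid max=5 at (1,2)
Step 3: ant0:(1,2)->S->(2,2) | ant1:(2,2)->N->(1,2) | ant2:(2,2)->N->(1,2)
  grid max=8 at (1,2)
Step 4: ant0:(2,2)->N->(1,2) | ant1:(1,2)->S->(2,2) | ant2:(1,2)->S->(2,2)
  grid max=9 at (1,2)
Step 5: ant0:(1,2)->S->(2,2) | ant1:(2,2)->N->(1,2) | ant2:(2,2)->N->(1,2)
  grid max=12 at (1,2)

(2,2) (1,2) (1,2)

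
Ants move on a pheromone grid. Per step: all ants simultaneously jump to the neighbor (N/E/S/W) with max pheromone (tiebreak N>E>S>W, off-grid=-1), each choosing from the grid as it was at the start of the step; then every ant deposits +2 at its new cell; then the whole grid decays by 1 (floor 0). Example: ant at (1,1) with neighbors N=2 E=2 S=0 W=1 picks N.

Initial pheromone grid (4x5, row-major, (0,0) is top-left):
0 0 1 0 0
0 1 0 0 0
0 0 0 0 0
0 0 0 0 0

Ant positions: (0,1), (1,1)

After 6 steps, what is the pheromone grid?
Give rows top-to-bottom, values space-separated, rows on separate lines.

After step 1: ants at (0,2),(0,1)
  0 1 2 0 0
  0 0 0 0 0
  0 0 0 0 0
  0 0 0 0 0
After step 2: ants at (0,1),(0,2)
  0 2 3 0 0
  0 0 0 0 0
  0 0 0 0 0
  0 0 0 0 0
After step 3: ants at (0,2),(0,1)
  0 3 4 0 0
  0 0 0 0 0
  0 0 0 0 0
  0 0 0 0 0
After step 4: ants at (0,1),(0,2)
  0 4 5 0 0
  0 0 0 0 0
  0 0 0 0 0
  0 0 0 0 0
After step 5: ants at (0,2),(0,1)
  0 5 6 0 0
  0 0 0 0 0
  0 0 0 0 0
  0 0 0 0 0
After step 6: ants at (0,1),(0,2)
  0 6 7 0 0
  0 0 0 0 0
  0 0 0 0 0
  0 0 0 0 0

0 6 7 0 0
0 0 0 0 0
0 0 0 0 0
0 0 0 0 0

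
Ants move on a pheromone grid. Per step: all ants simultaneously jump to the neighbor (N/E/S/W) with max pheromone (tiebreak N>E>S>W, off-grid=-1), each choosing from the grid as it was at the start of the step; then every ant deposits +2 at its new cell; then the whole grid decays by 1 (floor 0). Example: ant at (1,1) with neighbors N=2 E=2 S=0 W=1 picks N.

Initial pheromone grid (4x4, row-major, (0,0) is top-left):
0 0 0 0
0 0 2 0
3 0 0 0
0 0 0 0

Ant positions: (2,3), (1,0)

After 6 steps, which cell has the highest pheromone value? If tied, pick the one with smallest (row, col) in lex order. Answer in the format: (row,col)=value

Step 1: ant0:(2,3)->N->(1,3) | ant1:(1,0)->S->(2,0)
  grid max=4 at (2,0)
Step 2: ant0:(1,3)->W->(1,2) | ant1:(2,0)->N->(1,0)
  grid max=3 at (2,0)
Step 3: ant0:(1,2)->N->(0,2) | ant1:(1,0)->S->(2,0)
  grid max=4 at (2,0)
Step 4: ant0:(0,2)->S->(1,2) | ant1:(2,0)->N->(1,0)
  grid max=3 at (2,0)
Step 5: ant0:(1,2)->N->(0,2) | ant1:(1,0)->S->(2,0)
  grid max=4 at (2,0)
Step 6: ant0:(0,2)->S->(1,2) | ant1:(2,0)->N->(1,0)
  grid max=3 at (2,0)
Final grid:
  0 0 0 0
  1 0 2 0
  3 0 0 0
  0 0 0 0
Max pheromone 3 at (2,0)

Answer: (2,0)=3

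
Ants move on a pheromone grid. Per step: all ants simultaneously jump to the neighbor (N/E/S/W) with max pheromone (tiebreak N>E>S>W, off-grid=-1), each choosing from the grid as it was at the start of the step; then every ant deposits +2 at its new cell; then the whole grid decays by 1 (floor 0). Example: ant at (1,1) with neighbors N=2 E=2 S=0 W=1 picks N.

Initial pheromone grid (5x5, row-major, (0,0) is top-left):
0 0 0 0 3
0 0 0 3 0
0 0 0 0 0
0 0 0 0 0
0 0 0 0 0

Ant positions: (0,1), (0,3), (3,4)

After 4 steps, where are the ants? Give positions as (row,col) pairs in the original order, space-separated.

Step 1: ant0:(0,1)->E->(0,2) | ant1:(0,3)->E->(0,4) | ant2:(3,4)->N->(2,4)
  grid max=4 at (0,4)
Step 2: ant0:(0,2)->E->(0,3) | ant1:(0,4)->S->(1,4) | ant2:(2,4)->N->(1,4)
  grid max=3 at (0,4)
Step 3: ant0:(0,3)->E->(0,4) | ant1:(1,4)->N->(0,4) | ant2:(1,4)->N->(0,4)
  grid max=8 at (0,4)
Step 4: ant0:(0,4)->S->(1,4) | ant1:(0,4)->S->(1,4) | ant2:(0,4)->S->(1,4)
  grid max=7 at (0,4)

(1,4) (1,4) (1,4)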